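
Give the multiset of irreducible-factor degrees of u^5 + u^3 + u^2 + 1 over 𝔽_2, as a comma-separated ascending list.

1, 1, 1, 2

Write h(u) = u^5 + u^3 + u^2 + 1.
Roots in 𝔽_2: h(0) = 1; h(1) = 0 → root.
Linear factors from roots: (u + 1).
Complete factorization: h(u) = (u + 1)^3·(u^2 + u + 1).
Factor degrees with multiplicity: 1 + 1 + 1 + 2 = 5.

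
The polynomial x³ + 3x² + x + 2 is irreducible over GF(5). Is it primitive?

Yes

Write f(x) = x³ + 3x² + x + 2.
|GF(5^3)^×| = 5^3 − 1 = 124. Prime factorization: 124 = 2^2·31.
f is primitive ⇔ x has order 124 in GF(5)[x]/(f), i.e. x^(124/q) ≠ 1 for each prime q | 124.
x^(62) mod f = 4.
x^(4) mod f = 3x² + x + 1.
None equal 1, so x has full order 124; f is primitive.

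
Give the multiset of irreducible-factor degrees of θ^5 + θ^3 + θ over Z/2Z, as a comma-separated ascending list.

Write f(θ) = θ^5 + θ^3 + θ.
Roots in Z/2Z: f(0) = 0 → root; f(1) = 1.
Linear factors from roots: (θ).
Complete factorization: f(θ) = (θ)·(θ^2 + θ + 1)^2.
Factor degrees with multiplicity: 1 + 2 + 2 = 5.

1, 2, 2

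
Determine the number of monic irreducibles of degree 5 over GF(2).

6

By the necklace-counting formula, N_2(5) = (1/5) Σ_{d|5} μ(5/d)·2^d.
Divisors of 5: 1, 5; μ(5/d) for each: -1, 1.
Σ = − 2^1 + 2^5 = 30.
N = 30/5 = 6.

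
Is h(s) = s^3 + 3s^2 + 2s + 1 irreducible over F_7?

Check for roots in F_7: h(0) = 1; h(1) = 0 → root; h(2) = 4; h(3) = 5; h(4) = 2; h(5) = 1; h(6) = 1.
h(1) = 0, so (s − 1) divides h(s); h is reducible.

No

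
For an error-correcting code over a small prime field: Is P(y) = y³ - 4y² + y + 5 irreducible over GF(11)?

Check each element of GF(11) for a root: P(0)=5, P(1)=3, P(2)=10, P(3)=10, P(4)=9, P(5)=2, P(6)=6, P(7)=5, P(8)=5, P(9)=1, P(10)=10.
No roots. A degree-3 polynomial over a field with no linear factor is irreducible.

Yes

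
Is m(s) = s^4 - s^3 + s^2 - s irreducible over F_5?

No

Check for roots in F_5: m(0) = 0 → root; m(1) = 0 → root; m(2) = 0 → root; m(3) = 0 → root; m(4) = 4.
m(0) = 0, so (s) divides m(s); m is reducible.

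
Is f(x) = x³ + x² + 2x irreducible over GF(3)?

No

Check for roots in GF(3): f(0) = 0 → root; f(1) = 1; f(2) = 1.
f(0) = 0, so (x) divides f(x); f is reducible.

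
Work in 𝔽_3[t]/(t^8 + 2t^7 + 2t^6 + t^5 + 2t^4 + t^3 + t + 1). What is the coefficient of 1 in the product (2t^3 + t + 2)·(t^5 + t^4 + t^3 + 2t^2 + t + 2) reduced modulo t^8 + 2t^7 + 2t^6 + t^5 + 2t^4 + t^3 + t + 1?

Multiply in 𝔽_3[t]: (2t^3 + t + 2)·(t^5 + t^4 + t^3 + 2t^2 + t + 2) = 2t^8 + 2t^7 + t^5 + 2t^4 + 2t^3 + 2t^2 + t + 1.
Reduce using t^8 ≡ t^7 + t^6 + 2t^5 + t^4 + 2t^3 + 2t + 2 (mod t^8 + 2t^7 + 2t^6 + t^5 + 2t^4 + t^3 + t + 1).
Reduced: t^7 + 2t^6 + 2t^5 + t^4 + 2t^2 + 2t + 2.

2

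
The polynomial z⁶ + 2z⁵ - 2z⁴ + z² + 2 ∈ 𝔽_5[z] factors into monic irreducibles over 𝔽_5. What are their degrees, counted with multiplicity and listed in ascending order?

1, 1, 2, 2

Write g(z) = z⁶ + 2z⁵ - 2z⁴ + z² + 2.
Roots in 𝔽_5: g(0) = 2; g(1) = 4; g(2) = 2; g(3) = 4; g(4) = 0 → root.
Linear factors from roots: (z + 1).
Complete factorization: g(z) = (z + 1)^2·(z² + z + 1)·(z² - z + 2).
Factor degrees with multiplicity: 1 + 1 + 2 + 2 = 6.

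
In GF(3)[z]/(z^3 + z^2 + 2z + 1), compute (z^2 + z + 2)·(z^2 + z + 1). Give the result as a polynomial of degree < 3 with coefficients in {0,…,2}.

z^2 + 1

Multiply in GF(3)[z]: (z^2 + z + 2)·(z^2 + z + 1) = z^4 + 2z^3 + z^2 + 2.
Reduce using z^3 ≡ 2z^2 + z + 2 (mod z^3 + z^2 + 2z + 1).
Reduced: z^2 + 1.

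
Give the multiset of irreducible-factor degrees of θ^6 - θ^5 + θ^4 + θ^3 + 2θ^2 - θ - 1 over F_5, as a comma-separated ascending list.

6

Write h(θ) = θ^6 - θ^5 + θ^4 + θ^3 + 2θ^2 - θ - 1.
Roots in F_5: h(0) = 4; h(1) = 2; h(2) = 1; h(3) = 3; h(4) = 4.
Complete factorization: h(θ) = (θ^6 - θ^5 + θ^4 + θ^3 + 2θ^2 - θ - 1).
Factor degrees with multiplicity: 6 = 6.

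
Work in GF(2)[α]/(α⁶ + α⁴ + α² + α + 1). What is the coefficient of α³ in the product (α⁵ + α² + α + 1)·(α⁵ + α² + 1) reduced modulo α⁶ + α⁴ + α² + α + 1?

0

Multiply in GF(2)[α]: (α⁵ + α² + α + 1)·(α⁵ + α² + 1) = α¹⁰ + α⁶ + α⁴ + α³ + α + 1.
Reduce using α⁶ ≡ α⁴ + α² + α + 1 (mod α⁶ + α⁴ + α² + α + 1).
Reduced: α⁵.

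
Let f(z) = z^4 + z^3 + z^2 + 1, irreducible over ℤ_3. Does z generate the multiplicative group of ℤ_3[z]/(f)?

No

|GF(3^4)^×| = 3^4 − 1 = 80. Prime factorization: 80 = 2^4·5.
f is primitive ⇔ z has order 80 in GF(3)[z]/(f), i.e. z^(80/q) ≠ 1 for each prime q | 80.
z^(40) mod f = 1
z^(16) mod f = 2z^3 + z^2 + z.
Since z^(40) = 1, the order of z divides 40 < 80; not primitive.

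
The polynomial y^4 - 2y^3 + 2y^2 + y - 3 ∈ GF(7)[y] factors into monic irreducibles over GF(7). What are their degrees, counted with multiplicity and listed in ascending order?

Write h(y) = y^4 - 2y^3 + 2y^2 + y - 3.
Linear factors from roots: (y - 2), (y + 3), (y + 2).
Complete factorization: h(y) = (y + 3)·(y - 2)·(y + 2)^2.
Factor degrees with multiplicity: 1 + 1 + 1 + 1 = 4.

1, 1, 1, 1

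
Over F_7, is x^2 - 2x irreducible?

No

Write f(x) = x^2 - 2x.
Check for roots in F_7: f(0) = 0 → root; f(1) = 6; f(2) = 0 → root; f(3) = 3; f(4) = 1; f(5) = 1; f(6) = 3.
f(0) = 0, so (x) divides f(x); f is reducible.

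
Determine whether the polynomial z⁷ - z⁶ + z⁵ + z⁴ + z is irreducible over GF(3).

Write h(z) = z⁷ - z⁶ + z⁵ + z⁴ + z.
Check for roots in GF(3): h(0) = 0 → root; h(1) = 0 → root; h(2) = 0 → root.
h(0) = 0, so (z) divides h(z); h is reducible.

No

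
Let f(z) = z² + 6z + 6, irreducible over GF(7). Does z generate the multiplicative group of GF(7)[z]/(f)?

No

|GF(7^2)^×| = 7^2 − 1 = 48. Prime factorization: 48 = 2^4·3.
f is primitive ⇔ z has order 48 in GF(7)[z]/(f), i.e. z^(48/q) ≠ 1 for each prime q | 48.
z^(24) mod f = 6.
z^(16) mod f = 1
Since z^(16) = 1, the order of z divides 16 < 48; not primitive.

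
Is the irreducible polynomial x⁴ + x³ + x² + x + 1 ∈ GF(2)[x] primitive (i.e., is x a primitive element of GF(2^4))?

Write f(x) = x⁴ + x³ + x² + x + 1.
|GF(2^4)^×| = 2^4 − 1 = 15. Prime factorization: 15 = 3·5.
f is primitive ⇔ x has order 15 in GF(2)[x]/(f), i.e. x^(15/q) ≠ 1 for each prime q | 15.
x^(5) mod f = 1
x^(3) mod f = x³.
Since x^(5) = 1, the order of x divides 5 < 15; not primitive.

No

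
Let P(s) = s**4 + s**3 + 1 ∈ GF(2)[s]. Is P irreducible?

Check for roots in GF(2): P(0) = 1; P(1) = 1.
No roots, so no linear factors.
Monic irreducibles of degree 2 over GF(2): s**2 + s + 1.
None of them divide P (all give nonzero remainder).
No irreducible factor of degree ≤ 2 exists, so P is irreducible over GF(2).

Yes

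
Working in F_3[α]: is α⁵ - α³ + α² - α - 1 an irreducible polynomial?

Write m(α) = α⁵ - α³ + α² - α - 1.
Check for roots in F_3: m(0) = 2; m(1) = 2; m(2) = 1.
No roots, so no linear factors.
Monic irreducibles of degree 2 over GF(3): α² + 1, α² + α - 1, α² - α - 1.
None of them divide m (all give nonzero remainder).
No irreducible factor of degree ≤ 2 exists, so m is irreducible over GF(3).

Yes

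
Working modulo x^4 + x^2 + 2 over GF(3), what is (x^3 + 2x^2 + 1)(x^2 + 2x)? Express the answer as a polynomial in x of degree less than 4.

Multiply in GF(3)[x]: (x^3 + 2x^2 + 1)·(x^2 + 2x) = x^5 + x^4 + x^3 + x^2 + 2x.
Reduce using x^4 ≡ 2x^2 + 1 (mod x^4 + x^2 + 2).
Reduced: 1.

1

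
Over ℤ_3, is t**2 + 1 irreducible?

Write P(t) = t**2 + 1.
Check for roots in ℤ_3: P(0) = 1; P(1) = 2; P(2) = 2.
No roots. A degree-2 polynomial over a field with no linear factor is irreducible.

Yes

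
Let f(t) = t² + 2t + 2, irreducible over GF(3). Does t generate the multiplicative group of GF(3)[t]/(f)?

Yes

|GF(3^2)^×| = 3^2 − 1 = 8. Prime factorization: 8 = 2^3.
f is primitive ⇔ t has order 8 in GF(3)[t]/(f), i.e. t^(8/q) ≠ 1 for each prime q | 8.
t^(4) mod f = 2.
None equal 1, so t has full order 8; f is primitive.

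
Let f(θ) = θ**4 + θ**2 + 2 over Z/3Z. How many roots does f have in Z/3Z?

Evaluate at each of the 3 elements of Z/3Z:
f(0) = 2; f(1) = 1; f(2) = 1.
No element is a root.

0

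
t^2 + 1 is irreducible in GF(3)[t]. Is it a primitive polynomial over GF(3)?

Write f(t) = t^2 + 1.
|GF(3^2)^×| = 3^2 − 1 = 8. Prime factorization: 8 = 2^3.
f is primitive ⇔ t has order 8 in GF(3)[t]/(f), i.e. t^(8/q) ≠ 1 for each prime q | 8.
t^(4) mod f = 1
Since t^(4) = 1, the order of t divides 4 < 8; not primitive.

No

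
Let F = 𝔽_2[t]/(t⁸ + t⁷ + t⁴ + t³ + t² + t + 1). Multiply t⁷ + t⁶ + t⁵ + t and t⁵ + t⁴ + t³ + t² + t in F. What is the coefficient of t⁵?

Multiply in 𝔽_2[t]: (t⁷ + t⁶ + t⁵ + t)·(t⁵ + t⁴ + t³ + t² + t) = t¹² + t¹⁰ + t⁹ + t⁸ + t⁵ + t⁴ + t³ + t².
Reduce using t⁸ ≡ t⁷ + t⁴ + t³ + t² + t + 1 (mod t⁸ + t⁷ + t⁴ + t³ + t² + t + 1).
Reduced: t⁷ + t⁴ + t² + 1.

0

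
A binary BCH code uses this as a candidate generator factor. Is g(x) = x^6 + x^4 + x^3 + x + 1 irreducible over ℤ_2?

Check for roots in ℤ_2: g(0) = 1; g(1) = 1.
No roots, so no linear factors.
Monic irreducibles of degree 2 over GF(2): x^2 + x + 1.
None of them divide g (all give nonzero remainder).
Monic irreducibles of degree 3 over GF(2): x^3 + x + 1, x^3 + x^2 + 1.
None of them divide g (all give nonzero remainder).
No irreducible factor of degree ≤ 3 exists, so g is irreducible over GF(2).

Yes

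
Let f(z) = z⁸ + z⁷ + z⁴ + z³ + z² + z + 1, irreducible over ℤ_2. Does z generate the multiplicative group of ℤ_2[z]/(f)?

|GF(2^8)^×| = 2^8 − 1 = 255. Prime factorization: 255 = 3·5·17.
f is primitive ⇔ z has order 255 in GF(2)[z]/(f), i.e. z^(255/q) ≠ 1 for each prime q | 255.
z^(85) mod f = z⁷ + z⁶ + z⁵ + z⁴ + z³ + z + 1.
z^(51) mod f = 1
z^(15) mod f = z⁷ + z⁶ + z⁵ + z⁴ + 1.
Since z^(51) = 1, the order of z divides 51 < 255; not primitive.

No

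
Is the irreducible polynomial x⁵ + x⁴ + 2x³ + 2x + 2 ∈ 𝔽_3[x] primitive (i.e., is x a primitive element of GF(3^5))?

No

Write f(x) = x⁵ + x⁴ + 2x³ + 2x + 2.
|GF(3^5)^×| = 3^5 − 1 = 242. Prime factorization: 242 = 2·11^2.
f is primitive ⇔ x has order 242 in GF(3)[x]/(f), i.e. x^(242/q) ≠ 1 for each prime q | 242.
x^(121) mod f = 1
x^(22) mod f = x⁴ + 2x.
Since x^(121) = 1, the order of x divides 121 < 242; not primitive.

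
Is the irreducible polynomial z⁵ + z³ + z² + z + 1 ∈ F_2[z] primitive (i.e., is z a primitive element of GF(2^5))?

Yes

Write f(z) = z⁵ + z³ + z² + z + 1.
|GF(2^5)^×| = 2^5 − 1 = 31. Prime factorization: 31 = 31.
f is primitive ⇔ z has order 31 in GF(2)[z]/(f), i.e. z^(31/q) ≠ 1 for each prime q | 31.
z^(1) mod f = z.
None equal 1, so z has full order 31; f is primitive.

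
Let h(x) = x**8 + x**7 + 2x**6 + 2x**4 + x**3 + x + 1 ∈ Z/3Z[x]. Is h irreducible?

No

Check for roots in Z/3Z: h(0) = 1; h(1) = 0 → root; h(2) = 0 → root.
h(1) = 0, so (x − 1) divides h(x); h is reducible.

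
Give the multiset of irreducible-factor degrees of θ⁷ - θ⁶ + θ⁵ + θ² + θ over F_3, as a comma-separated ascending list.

1, 1, 1, 1, 3

Write g(θ) = θ⁷ - θ⁶ + θ⁵ + θ² + θ.
Roots in F_3: g(0) = 0 → root; g(1) = 0 → root; g(2) = 0 → root.
Linear factors from roots: (θ), (θ - 1), (θ + 1).
Complete factorization: g(θ) = (θ)·(θ + 1)·(θ - 1)^2·(θ³ - θ + 1).
Factor degrees with multiplicity: 1 + 1 + 1 + 1 + 3 = 7.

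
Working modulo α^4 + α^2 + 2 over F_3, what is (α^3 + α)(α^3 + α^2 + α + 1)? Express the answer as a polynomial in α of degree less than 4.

α^3 + α^2 + 2α + 1

Multiply in F_3[α]: (α^3 + α)·(α^3 + α^2 + α + 1) = α^6 + α^5 + 2α^4 + 2α^3 + α^2 + α.
Reduce using α^4 ≡ 2α^2 + 1 (mod α^4 + α^2 + 2).
Reduced: α^3 + α^2 + 2α + 1.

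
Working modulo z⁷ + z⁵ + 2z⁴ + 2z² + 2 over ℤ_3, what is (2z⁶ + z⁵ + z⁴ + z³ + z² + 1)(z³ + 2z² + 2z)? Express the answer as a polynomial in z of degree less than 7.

Multiply in ℤ_3[z]: (2z⁶ + z⁵ + z⁴ + z³ + z² + 1)·(z³ + 2z² + 2z) = 2z⁹ + 2z⁸ + z⁷ + 2z⁶ + 2z⁵ + z⁴ + 2z² + 2z.
Reduce using z⁷ ≡ 2z⁵ + z⁴ + z² + 1 (mod z⁷ + z⁵ + 2z⁴ + 2z² + 2).
Reduced: 2z⁶ + 2z⁵ + 2z⁴ + 2z³ + z + 2.

2z^6 + 2z^5 + 2z^4 + 2z^3 + z + 2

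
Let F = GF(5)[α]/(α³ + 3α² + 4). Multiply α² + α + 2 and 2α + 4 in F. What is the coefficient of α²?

Multiply in GF(5)[α]: (α² + α + 2)·(2α + 4) = 2α³ + α² + 3α + 3.
Reduce using α³ ≡ 2α² + 1 (mod α³ + 3α² + 4).
Reduced: 3α.

0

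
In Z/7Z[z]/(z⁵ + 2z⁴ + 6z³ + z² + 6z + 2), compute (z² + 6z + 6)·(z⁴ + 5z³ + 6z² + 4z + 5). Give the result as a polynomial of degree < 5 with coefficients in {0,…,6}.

4z^4 + z^3 + z^2 + 5z + 5

Multiply in Z/7Z[z]: (z² + 6z + 6)·(z⁴ + 5z³ + 6z² + 4z + 5) = z⁶ + 4z⁵ + 2z² + 5z + 2.
Reduce using z⁵ ≡ 5z⁴ + z³ + 6z² + z + 5 (mod z⁵ + 2z⁴ + 6z³ + z² + 6z + 2).
Reduced: 4z⁴ + z³ + z² + 5z + 5.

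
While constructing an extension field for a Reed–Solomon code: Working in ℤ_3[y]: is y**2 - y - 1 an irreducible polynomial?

Yes

Write P(y) = y**2 - y - 1.
Check for roots in ℤ_3: P(0) = 2; P(1) = 2; P(2) = 1.
No roots. A degree-2 polynomial over a field with no linear factor is irreducible.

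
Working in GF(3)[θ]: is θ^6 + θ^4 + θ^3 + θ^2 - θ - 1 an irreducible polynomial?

Write P(θ) = θ^6 + θ^4 + θ^3 + θ^2 - θ - 1.
Check for roots in GF(3): P(0) = 2; P(1) = 2; P(2) = 2.
No roots, so no linear factors.
Monic irreducibles of degree 2 over GF(3): θ^2 + 1, θ^2 + θ - 1, θ^2 - θ - 1.
None of them divide P (all give nonzero remainder).
Degree-3 irreducible divisors: test the 8 monic irreducibles of degree 3 over GF(3).
None of them divide P (all give nonzero remainder).
No irreducible factor of degree ≤ 3 exists, so P is irreducible over GF(3).

Yes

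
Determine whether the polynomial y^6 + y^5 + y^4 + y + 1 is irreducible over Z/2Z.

Yes

Write f(y) = y^6 + y^5 + y^4 + y + 1.
Check for roots in Z/2Z: f(0) = 1; f(1) = 1.
No roots, so no linear factors.
Monic irreducibles of degree 2 over GF(2): y^2 + y + 1.
None of them divide f (all give nonzero remainder).
Monic irreducibles of degree 3 over GF(2): y^3 + y + 1, y^3 + y^2 + 1.
None of them divide f (all give nonzero remainder).
No irreducible factor of degree ≤ 3 exists, so f is irreducible over GF(2).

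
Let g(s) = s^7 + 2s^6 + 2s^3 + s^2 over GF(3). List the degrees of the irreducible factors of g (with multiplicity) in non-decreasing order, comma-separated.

1, 1, 1, 1, 1, 2

Roots in GF(3): g(0) = 0 → root; g(1) = 0 → root; g(2) = 0 → root.
Linear factors from roots: (s), (s + 2), (s + 1).
Complete factorization: g(s) = (s + 1)·(s)^2·(s + 2)^2·(s^2 + 1).
Factor degrees with multiplicity: 1 + 1 + 1 + 1 + 1 + 2 = 7.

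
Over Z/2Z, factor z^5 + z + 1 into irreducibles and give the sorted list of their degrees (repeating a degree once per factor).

2, 3

Write h(z) = z^5 + z + 1.
Roots in Z/2Z: h(0) = 1; h(1) = 1.
Complete factorization: h(z) = (z^2 + z + 1)·(z^3 + z^2 + 1).
Factor degrees with multiplicity: 2 + 3 = 5.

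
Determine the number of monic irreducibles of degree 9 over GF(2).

The number of monic irreducibles of degree 9 over GF(2) is (1/9)·Σ_{d∣9} μ(9/d) 2^d.
Divisors of 9: 1, 3, 9; μ(9/d) for each: 0, -1, 1.
Σ = − 2^3 + 2^9 = 504.
N = 504/9 = 56.

56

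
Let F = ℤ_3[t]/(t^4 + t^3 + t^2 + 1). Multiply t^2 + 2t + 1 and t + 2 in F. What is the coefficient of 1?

Multiply in ℤ_3[t]: (t^2 + 2t + 1)·(t + 2) = t^3 + t^2 + 2t + 2.
Reduced: t^3 + t^2 + 2t + 2.

2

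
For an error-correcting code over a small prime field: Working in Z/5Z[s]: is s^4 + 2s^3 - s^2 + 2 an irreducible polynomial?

No

Write g(s) = s^4 + 2s^3 - s^2 + 2.
Check for roots in Z/5Z: g(0) = 2; g(1) = 4; g(2) = 0 → root; g(3) = 3; g(4) = 0 → root.
g(2) = 0, so (s − 2) divides g(s); g is reducible.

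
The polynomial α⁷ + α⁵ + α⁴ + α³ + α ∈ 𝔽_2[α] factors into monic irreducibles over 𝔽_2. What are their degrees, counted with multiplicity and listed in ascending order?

1, 2, 4

Write h(α) = α⁷ + α⁵ + α⁴ + α³ + α.
Roots in 𝔽_2: h(0) = 0 → root; h(1) = 1.
Linear factors from roots: (α).
Complete factorization: h(α) = (α)·(α² + α + 1)·(α⁴ + α³ + α² + α + 1).
Factor degrees with multiplicity: 1 + 2 + 4 = 7.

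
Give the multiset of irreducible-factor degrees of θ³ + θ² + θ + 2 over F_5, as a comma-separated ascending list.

Write f(θ) = θ³ + θ² + θ + 2.
Roots in F_5: f(0) = 2; f(1) = 0 → root; f(2) = 1; f(3) = 1; f(4) = 1.
Linear factors from roots: (θ + 4).
Complete factorization: f(θ) = (θ + 4)·(θ² + 2θ + 3).
Factor degrees with multiplicity: 1 + 2 = 3.

1, 2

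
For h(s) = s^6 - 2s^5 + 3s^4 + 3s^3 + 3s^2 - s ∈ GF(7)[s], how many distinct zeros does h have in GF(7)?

4

Evaluate at each of the 7 elements of GF(7):
h(0) = 0 → root; h(1) = 0 → root; h(2) = 5; h(3) = 3; h(4) = 0 → root; h(5) = 5; h(6) = 0 → root.
Roots: {0, 1, 4, 6}.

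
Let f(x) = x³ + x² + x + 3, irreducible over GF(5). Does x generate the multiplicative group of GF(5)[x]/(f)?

Yes

|GF(5^3)^×| = 5^3 − 1 = 124. Prime factorization: 124 = 2^2·31.
f is primitive ⇔ x has order 124 in GF(5)[x]/(f), i.e. x^(124/q) ≠ 1 for each prime q | 124.
x^(62) mod f = 4.
x^(4) mod f = 3x + 3.
None equal 1, so x has full order 124; f is primitive.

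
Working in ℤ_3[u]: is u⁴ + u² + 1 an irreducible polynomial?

Write h(u) = u⁴ + u² + 1.
Check for roots in ℤ_3: h(0) = 1; h(1) = 0 → root; h(2) = 0 → root.
h(1) = 0, so (u − 1) divides h(u); h is reducible.

No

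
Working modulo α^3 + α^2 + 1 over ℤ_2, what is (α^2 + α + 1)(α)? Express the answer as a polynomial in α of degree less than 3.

α + 1

Multiply in ℤ_2[α]: (α^2 + α + 1)·(α) = α^3 + α^2 + α.
Reduce using α^3 ≡ α^2 + 1 (mod α^3 + α^2 + 1).
Reduced: α + 1.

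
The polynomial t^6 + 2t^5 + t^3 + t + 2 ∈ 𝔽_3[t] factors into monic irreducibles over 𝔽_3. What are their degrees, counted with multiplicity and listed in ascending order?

3, 3

Write h(t) = t^6 + 2t^5 + t^3 + t + 2.
Roots in 𝔽_3: h(0) = 2; h(1) = 1; h(2) = 2.
Complete factorization: h(t) = (t^3 + 2t + 2)·(t^3 + 2t^2 + t + 1).
Factor degrees with multiplicity: 3 + 3 = 6.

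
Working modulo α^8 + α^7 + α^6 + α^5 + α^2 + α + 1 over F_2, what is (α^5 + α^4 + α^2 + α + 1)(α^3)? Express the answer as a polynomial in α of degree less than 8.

Multiply in F_2[α]: (α^5 + α^4 + α^2 + α + 1)·(α^3) = α^8 + α^7 + α^5 + α^4 + α^3.
Reduce using α^8 ≡ α^7 + α^6 + α^5 + α^2 + α + 1 (mod α^8 + α^7 + α^6 + α^5 + α^2 + α + 1).
Reduced: α^6 + α^4 + α^3 + α^2 + α + 1.

α^6 + α^4 + α^3 + α^2 + α + 1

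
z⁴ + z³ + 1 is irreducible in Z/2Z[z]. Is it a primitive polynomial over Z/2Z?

Yes

Write f(z) = z⁴ + z³ + 1.
|GF(2^4)^×| = 2^4 − 1 = 15. Prime factorization: 15 = 3·5.
f is primitive ⇔ z has order 15 in GF(2)[z]/(f), i.e. z^(15/q) ≠ 1 for each prime q | 15.
z^(5) mod f = z³ + z + 1.
z^(3) mod f = z³.
None equal 1, so z has full order 15; f is primitive.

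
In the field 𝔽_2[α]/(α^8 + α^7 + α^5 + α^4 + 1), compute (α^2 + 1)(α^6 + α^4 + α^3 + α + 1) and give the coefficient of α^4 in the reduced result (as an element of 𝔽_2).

Multiply in 𝔽_2[α]: (α^2 + 1)·(α^6 + α^4 + α^3 + α + 1) = α^8 + α^5 + α^4 + α^2 + α + 1.
Reduce using α^8 ≡ α^7 + α^5 + α^4 + 1 (mod α^8 + α^7 + α^5 + α^4 + 1).
Reduced: α^7 + α^2 + α.

0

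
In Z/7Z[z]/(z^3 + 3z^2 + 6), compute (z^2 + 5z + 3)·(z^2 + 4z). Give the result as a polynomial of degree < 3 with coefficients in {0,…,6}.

5z^2 + 6z + 6

Multiply in Z/7Z[z]: (z^2 + 5z + 3)·(z^2 + 4z) = z^4 + 2z^3 + 2z^2 + 5z.
Reduce using z^3 ≡ 4z^2 + 1 (mod z^3 + 3z^2 + 6).
Reduced: 5z^2 + 6z + 6.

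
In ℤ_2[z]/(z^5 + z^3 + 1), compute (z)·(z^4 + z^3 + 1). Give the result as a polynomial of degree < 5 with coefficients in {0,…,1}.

z^4 + z^3 + z + 1

Multiply in ℤ_2[z]: (z)·(z^4 + z^3 + 1) = z^5 + z^4 + z.
Reduce using z^5 ≡ z^3 + 1 (mod z^5 + z^3 + 1).
Reduced: z^4 + z^3 + z + 1.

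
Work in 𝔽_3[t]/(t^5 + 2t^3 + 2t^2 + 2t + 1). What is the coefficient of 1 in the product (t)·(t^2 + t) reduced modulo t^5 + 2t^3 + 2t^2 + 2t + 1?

Multiply in 𝔽_3[t]: (t)·(t^2 + t) = t^3 + t^2.
Reduced: t^3 + t^2.

0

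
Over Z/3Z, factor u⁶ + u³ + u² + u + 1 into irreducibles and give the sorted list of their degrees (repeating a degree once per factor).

Write h(u) = u⁶ + u³ + u² + u + 1.
Roots in Z/3Z: h(0) = 1; h(1) = 2; h(2) = 1.
Complete factorization: h(u) = (u² + u - 1)·(u⁴ - u³ - u² + u - 1).
Factor degrees with multiplicity: 2 + 4 = 6.

2, 4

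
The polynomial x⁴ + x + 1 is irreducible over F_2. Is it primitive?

Yes

Write f(x) = x⁴ + x + 1.
|GF(2^4)^×| = 2^4 − 1 = 15. Prime factorization: 15 = 3·5.
f is primitive ⇔ x has order 15 in GF(2)[x]/(f), i.e. x^(15/q) ≠ 1 for each prime q | 15.
x^(5) mod f = x² + x.
x^(3) mod f = x³.
None equal 1, so x has full order 15; f is primitive.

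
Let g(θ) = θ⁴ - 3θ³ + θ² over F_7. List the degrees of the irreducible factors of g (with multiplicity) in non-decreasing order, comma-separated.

1, 1, 2

Linear factors from roots: (θ).
Complete factorization: g(θ) = (θ)^2·(θ² - 3θ + 1).
Factor degrees with multiplicity: 1 + 1 + 2 = 4.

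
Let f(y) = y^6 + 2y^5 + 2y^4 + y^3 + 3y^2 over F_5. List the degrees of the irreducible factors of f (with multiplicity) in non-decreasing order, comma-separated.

1, 1, 1, 1, 2

Roots in F_5: f(0) = 0 → root; f(1) = 4; f(2) = 0 → root; f(3) = 1; f(4) = 3.
Linear factors from roots: (y), (y + 3).
Complete factorization: f(y) = (y)^2·(y + 3)^2·(y^2 + y + 2).
Factor degrees with multiplicity: 1 + 1 + 1 + 1 + 2 = 6.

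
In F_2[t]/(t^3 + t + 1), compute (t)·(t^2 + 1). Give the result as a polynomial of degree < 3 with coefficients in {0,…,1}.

Multiply in F_2[t]: (t)·(t^2 + 1) = t^3 + t.
Reduce using t^3 ≡ t + 1 (mod t^3 + t + 1).
Reduced: 1.

1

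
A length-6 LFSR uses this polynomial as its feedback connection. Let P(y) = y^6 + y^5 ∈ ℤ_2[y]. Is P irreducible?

No

Check for roots in ℤ_2: P(0) = 0 → root; P(1) = 0 → root.
P(0) = 0, so (y) divides P(y); P is reducible.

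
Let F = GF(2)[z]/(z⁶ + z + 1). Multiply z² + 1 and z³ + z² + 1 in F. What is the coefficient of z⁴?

1

Multiply in GF(2)[z]: (z² + 1)·(z³ + z² + 1) = z⁵ + z⁴ + z³ + 1.
Reduced: z⁵ + z⁴ + z³ + 1.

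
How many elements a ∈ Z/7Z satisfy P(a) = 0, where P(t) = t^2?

1

Evaluate at each of the 7 elements of Z/7Z:
P(0) = 0 → root; P(1) = 1; P(2) = 4; P(3) = 2; P(4) = 2; P(5) = 4; P(6) = 1.
Roots: {0}.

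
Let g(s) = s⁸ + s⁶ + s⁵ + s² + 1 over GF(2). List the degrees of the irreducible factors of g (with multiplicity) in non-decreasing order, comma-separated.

Roots in GF(2): g(0) = 1; g(1) = 1.
Complete factorization: g(s) = (s⁸ + s⁶ + s⁵ + s² + 1).
Factor degrees with multiplicity: 8 = 8.

8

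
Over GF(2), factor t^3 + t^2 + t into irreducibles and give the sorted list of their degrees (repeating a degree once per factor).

Write h(t) = t^3 + t^2 + t.
Roots in GF(2): h(0) = 0 → root; h(1) = 1.
Linear factors from roots: (t).
Complete factorization: h(t) = (t)·(t^2 + t + 1).
Factor degrees with multiplicity: 1 + 2 = 3.

1, 2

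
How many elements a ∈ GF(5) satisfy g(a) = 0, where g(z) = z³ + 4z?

Evaluate at each of the 5 elements of GF(5):
g(0) = 0 → root; g(1) = 0 → root; g(2) = 1; g(3) = 4; g(4) = 0 → root.
Roots: {0, 1, 4}.

3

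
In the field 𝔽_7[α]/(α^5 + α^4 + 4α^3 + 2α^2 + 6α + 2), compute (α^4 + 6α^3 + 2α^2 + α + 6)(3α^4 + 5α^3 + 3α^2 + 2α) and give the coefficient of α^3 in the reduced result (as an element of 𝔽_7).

Multiply in 𝔽_7[α]: (α^4 + 6α^3 + 2α^2 + α + 6)·(3α^4 + 5α^3 + 3α^2 + 2α) = 3α^8 + 2α^7 + 4α^6 + 5α^5 + 6α^4 + 2α^3 + 6α^2 + 5α.
Reduce using α^5 ≡ 6α^4 + 3α^3 + 5α^2 + α + 5 (mod α^5 + α^4 + 4α^3 + 2α^2 + 6α + 2).
Reduced: α^4 + 4α^3 + 2α^2 + α + 1.

4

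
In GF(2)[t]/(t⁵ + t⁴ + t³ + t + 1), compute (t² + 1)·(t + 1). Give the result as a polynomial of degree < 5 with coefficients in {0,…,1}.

Multiply in GF(2)[t]: (t² + 1)·(t + 1) = t³ + t² + t + 1.
Reduced: t³ + t² + t + 1.

t^3 + t^2 + t + 1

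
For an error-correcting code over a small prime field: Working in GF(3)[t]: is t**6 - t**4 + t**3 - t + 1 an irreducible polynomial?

Yes

Write f(t) = t**6 - t**4 + t**3 - t + 1.
Check for roots in GF(3): f(0) = 1; f(1) = 1; f(2) = 1.
No roots, so no linear factors.
Monic irreducibles of degree 2 over GF(3): t**2 + 1, t**2 + t - 1, t**2 - t - 1.
None of them divide f (all give nonzero remainder).
Degree-3 irreducible divisors: test the 8 monic irreducibles of degree 3 over GF(3).
None of them divide f (all give nonzero remainder).
No irreducible factor of degree ≤ 3 exists, so f is irreducible over GF(3).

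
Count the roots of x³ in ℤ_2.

Write f(x) = x³.
Evaluate at each of the 2 elements of ℤ_2:
f(0) = 0 → root; f(1) = 1.
Roots: {0}.

1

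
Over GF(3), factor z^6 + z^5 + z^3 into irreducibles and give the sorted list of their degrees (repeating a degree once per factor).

1, 1, 1, 1, 2

Write g(z) = z^6 + z^5 + z^3.
Roots in GF(3): g(0) = 0 → root; g(1) = 0 → root; g(2) = 2.
Linear factors from roots: (z), (z - 1).
Complete factorization: g(z) = (z - 1)·(z)^3·(z^2 - z - 1).
Factor degrees with multiplicity: 1 + 1 + 1 + 1 + 2 = 6.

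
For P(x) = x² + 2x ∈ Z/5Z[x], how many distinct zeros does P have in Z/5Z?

2

Evaluate at each of the 5 elements of Z/5Z:
P(0) = 0 → root; P(1) = 3; P(2) = 3; P(3) = 0 → root; P(4) = 4.
Roots: {0, 3}.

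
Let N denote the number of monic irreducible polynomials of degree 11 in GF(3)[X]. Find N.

16104

The number of monic irreducibles of degree 11 over GF(3) is (1/11)·Σ_{d∣11} μ(11/d) 3^d.
Divisors of 11: 1, 11; μ(11/d) for each: -1, 1.
Σ = − 3^1 + 3^11 = 177144.
N = 177144/11 = 16104.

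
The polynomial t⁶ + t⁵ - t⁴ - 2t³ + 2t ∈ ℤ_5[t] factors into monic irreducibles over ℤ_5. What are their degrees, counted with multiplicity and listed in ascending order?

Write h(t) = t⁶ + t⁵ - t⁴ - 2t³ + 2t.
Roots in ℤ_5: h(0) = 0 → root; h(1) = 1; h(2) = 3; h(3) = 3; h(4) = 4.
Linear factors from roots: (t).
Complete factorization: h(t) = (t)·(t² + t + 2)·(t³ + 2t + 1).
Factor degrees with multiplicity: 1 + 2 + 3 = 6.

1, 2, 3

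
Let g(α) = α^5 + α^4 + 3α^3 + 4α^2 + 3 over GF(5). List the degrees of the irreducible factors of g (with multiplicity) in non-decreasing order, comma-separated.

Roots in GF(5): g(0) = 3; g(1) = 2; g(2) = 1; g(3) = 4; g(4) = 4.
Complete factorization: g(α) = (α^2 + 3)·(α^3 + α^2 + 1).
Factor degrees with multiplicity: 2 + 3 = 5.

2, 3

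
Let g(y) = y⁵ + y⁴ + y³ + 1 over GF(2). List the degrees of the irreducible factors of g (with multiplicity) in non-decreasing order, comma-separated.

Roots in GF(2): g(0) = 1; g(1) = 0 → root.
Linear factors from roots: (y + 1).
Complete factorization: g(y) = (y + 1)^2·(y³ + y² + 1).
Factor degrees with multiplicity: 1 + 1 + 3 = 5.

1, 1, 3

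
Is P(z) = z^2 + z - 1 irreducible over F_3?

Check for roots in F_3: P(0) = 2; P(1) = 1; P(2) = 2.
No roots. A degree-2 polynomial over a field with no linear factor is irreducible.

Yes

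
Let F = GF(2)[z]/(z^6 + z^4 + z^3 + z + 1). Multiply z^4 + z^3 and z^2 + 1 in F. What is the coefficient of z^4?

0

Multiply in GF(2)[z]: (z^4 + z^3)·(z^2 + 1) = z^6 + z^5 + z^4 + z^3.
Reduce using z^6 ≡ z^4 + z^3 + z + 1 (mod z^6 + z^4 + z^3 + z + 1).
Reduced: z^5 + z + 1.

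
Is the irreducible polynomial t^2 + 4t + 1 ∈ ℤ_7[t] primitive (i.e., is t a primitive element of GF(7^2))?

Write f(t) = t^2 + 4t + 1.
|GF(7^2)^×| = 7^2 − 1 = 48. Prime factorization: 48 = 2^4·3.
f is primitive ⇔ t has order 48 in GF(7)[t]/(f), i.e. t^(48/q) ≠ 1 for each prime q | 48.
t^(24) mod f = 1
t^(16) mod f = 1
Since t^(24) = 1, the order of t divides 24 < 48; not primitive.

No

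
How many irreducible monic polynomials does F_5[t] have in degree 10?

976248

By the necklace-counting formula, N_5(10) = (1/10) Σ_{d|10} μ(10/d)·5^d.
Divisors of 10: 1, 2, 5, 10; μ(10/d) for each: 1, -1, -1, 1.
Σ = 5^1 − 5^2 − 5^5 + 5^10 = 9762480.
N = 9762480/10 = 976248.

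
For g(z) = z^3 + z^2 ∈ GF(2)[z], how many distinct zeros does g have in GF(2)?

2

Evaluate at each of the 2 elements of GF(2):
g(0) = 0 → root; g(1) = 0 → root.
Roots: {0, 1}.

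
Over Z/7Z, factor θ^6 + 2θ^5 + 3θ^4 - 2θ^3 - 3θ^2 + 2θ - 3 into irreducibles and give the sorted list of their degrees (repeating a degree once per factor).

Write f(θ) = θ^6 + 2θ^5 + 3θ^4 - 2θ^3 - 3θ^2 + 2θ - 3.
Linear factors from roots: (θ - 1), (θ + 3).
Complete factorization: f(θ) = (θ + 3)·(θ - 1)·(θ^2 + 2)·(θ^2 - 3).
Factor degrees with multiplicity: 1 + 1 + 2 + 2 = 6.

1, 1, 2, 2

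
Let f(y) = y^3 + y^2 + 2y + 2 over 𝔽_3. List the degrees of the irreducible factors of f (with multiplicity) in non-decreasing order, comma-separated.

1, 1, 1

Roots in 𝔽_3: f(0) = 2; f(1) = 0 → root; f(2) = 0 → root.
Linear factors from roots: (y + 2), (y + 1).
Complete factorization: f(y) = (y + 2)·(y + 1)^2.
Factor degrees with multiplicity: 1 + 1 + 1 = 3.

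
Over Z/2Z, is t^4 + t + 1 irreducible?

Yes

Write f(t) = t^4 + t + 1.
Check for roots in Z/2Z: f(0) = 1; f(1) = 1.
No roots, so no linear factors.
Monic irreducibles of degree 2 over GF(2): t^2 + t + 1.
None of them divide f (all give nonzero remainder).
No irreducible factor of degree ≤ 2 exists, so f is irreducible over GF(2).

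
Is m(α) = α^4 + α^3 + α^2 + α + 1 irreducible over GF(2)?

Yes

Check for roots in GF(2): m(0) = 1; m(1) = 1.
No roots, so no linear factors.
Monic irreducibles of degree 2 over GF(2): α^2 + α + 1.
None of them divide m (all give nonzero remainder).
No irreducible factor of degree ≤ 2 exists, so m is irreducible over GF(2).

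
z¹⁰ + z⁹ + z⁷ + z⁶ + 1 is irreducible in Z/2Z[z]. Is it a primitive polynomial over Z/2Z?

Yes

Write f(z) = z¹⁰ + z⁹ + z⁷ + z⁶ + 1.
|GF(2^10)^×| = 2^10 − 1 = 1023. Prime factorization: 1023 = 3·11·31.
f is primitive ⇔ z has order 1023 in GF(2)[z]/(f), i.e. z^(1023/q) ≠ 1 for each prime q | 1023.
z^(341) mod f = z⁶ + z + 1.
z^(93) mod f = z⁸ + z⁵ + z⁴ + z² + z.
z^(33) mod f = z⁶ + z⁵ + z⁴ + z² + z + 1.
None equal 1, so z has full order 1023; f is primitive.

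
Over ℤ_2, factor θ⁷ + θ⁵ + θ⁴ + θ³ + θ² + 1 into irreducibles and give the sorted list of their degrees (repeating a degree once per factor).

1, 2, 2, 2

Write h(θ) = θ⁷ + θ⁵ + θ⁴ + θ³ + θ² + 1.
Roots in ℤ_2: h(0) = 1; h(1) = 0 → root.
Linear factors from roots: (θ + 1).
Complete factorization: h(θ) = (θ + 1)·(θ² + θ + 1)^3.
Factor degrees with multiplicity: 1 + 2 + 2 + 2 = 7.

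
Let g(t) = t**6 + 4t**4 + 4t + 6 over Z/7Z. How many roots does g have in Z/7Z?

3

Evaluate at each of the 7 elements of Z/7Z:
g(0) = 6; g(1) = 1; g(2) = 2; g(3) = 0 → root; g(4) = 4; g(5) = 0 → root; g(6) = 0 → root.
Roots: {3, 5, 6}.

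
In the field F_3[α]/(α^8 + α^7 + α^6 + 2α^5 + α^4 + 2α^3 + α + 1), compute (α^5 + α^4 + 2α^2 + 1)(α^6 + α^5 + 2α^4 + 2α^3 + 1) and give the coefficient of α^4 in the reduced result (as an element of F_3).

1

Multiply in F_3[α]: (α^5 + α^4 + 2α^2 + 1)·(α^6 + α^5 + 2α^4 + 2α^3 + 1) = α^11 + 2α^10 + α^7 + 2α^6 + 2α^3 + 2α^2 + 1.
Reduce using α^8 ≡ 2α^7 + 2α^6 + α^5 + 2α^4 + α^3 + 2α + 2 (mod α^8 + α^7 + α^6 + 2α^5 + α^4 + 2α^3 + α + 1).
Reduced: α^7 + α^6 + 2α^5 + α^4 + 2α^3 + 2.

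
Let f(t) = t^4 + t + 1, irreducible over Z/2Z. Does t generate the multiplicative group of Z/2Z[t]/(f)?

Yes

|GF(2^4)^×| = 2^4 − 1 = 15. Prime factorization: 15 = 3·5.
f is primitive ⇔ t has order 15 in GF(2)[t]/(f), i.e. t^(15/q) ≠ 1 for each prime q | 15.
t^(5) mod f = t^2 + t.
t^(3) mod f = t^3.
None equal 1, so t has full order 15; f is primitive.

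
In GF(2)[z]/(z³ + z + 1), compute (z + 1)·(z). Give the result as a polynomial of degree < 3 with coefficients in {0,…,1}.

Multiply in GF(2)[z]: (z + 1)·(z) = z² + z.
Reduced: z² + z.

z^2 + z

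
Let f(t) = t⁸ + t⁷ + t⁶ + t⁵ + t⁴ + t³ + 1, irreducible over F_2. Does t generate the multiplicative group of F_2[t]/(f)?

|GF(2^8)^×| = 2^8 − 1 = 255. Prime factorization: 255 = 3·5·17.
f is primitive ⇔ t has order 255 in GF(2)[t]/(f), i.e. t^(255/q) ≠ 1 for each prime q | 255.
t^(85) mod f = 1
t^(51) mod f = t⁷ + t⁵ + t³ + t² + 1.
t^(15) mod f = t⁷ + t⁶ + t³ + t + 1.
Since t^(85) = 1, the order of t divides 85 < 255; not primitive.

No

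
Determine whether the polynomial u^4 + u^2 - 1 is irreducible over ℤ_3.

Write m(u) = u^4 + u^2 - 1.
Check for roots in ℤ_3: m(0) = 2; m(1) = 1; m(2) = 1.
No roots, so no linear factors.
Monic irreducibles of degree 2 over GF(3): u^2 + 1, u^2 + u - 1, u^2 - u - 1.
None of them divide m (all give nonzero remainder).
No irreducible factor of degree ≤ 2 exists, so m is irreducible over GF(3).

Yes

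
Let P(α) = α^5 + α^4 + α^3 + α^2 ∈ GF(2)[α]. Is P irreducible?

No

Check for roots in GF(2): P(0) = 0 → root; P(1) = 0 → root.
P(0) = 0, so (α) divides P(α); P is reducible.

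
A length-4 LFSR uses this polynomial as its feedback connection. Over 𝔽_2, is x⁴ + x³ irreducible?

No

Write f(x) = x⁴ + x³.
Check for roots in 𝔽_2: f(0) = 0 → root; f(1) = 0 → root.
f(0) = 0, so (x) divides f(x); f is reducible.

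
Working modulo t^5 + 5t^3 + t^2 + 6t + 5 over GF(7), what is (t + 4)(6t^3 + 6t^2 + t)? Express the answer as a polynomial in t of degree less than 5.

Multiply in GF(7)[t]: (t + 4)·(6t^3 + 6t^2 + t) = 6t^4 + 2t^3 + 4t^2 + 4t.
Reduced: 6t^4 + 2t^3 + 4t^2 + 4t.

6t^4 + 2t^3 + 4t^2 + 4t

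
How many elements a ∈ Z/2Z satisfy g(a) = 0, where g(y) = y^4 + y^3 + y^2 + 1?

Evaluate at each of the 2 elements of Z/2Z:
g(0) = 1; g(1) = 0 → root.
Roots: {1}.

1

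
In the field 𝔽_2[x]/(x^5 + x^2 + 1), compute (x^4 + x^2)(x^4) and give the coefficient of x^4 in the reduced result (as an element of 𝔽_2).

Multiply in 𝔽_2[x]: (x^4 + x^2)·(x^4) = x^8 + x^6.
Reduce using x^5 ≡ x^2 + 1 (mod x^5 + x^2 + 1).
Reduced: x^2 + x + 1.

0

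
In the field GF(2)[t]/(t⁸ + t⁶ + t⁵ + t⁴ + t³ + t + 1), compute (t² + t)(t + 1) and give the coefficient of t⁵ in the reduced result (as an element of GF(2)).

0

Multiply in GF(2)[t]: (t² + t)·(t + 1) = t³ + t.
Reduced: t³ + t.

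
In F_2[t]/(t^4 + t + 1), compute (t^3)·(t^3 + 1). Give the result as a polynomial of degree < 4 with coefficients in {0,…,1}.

Multiply in F_2[t]: (t^3)·(t^3 + 1) = t^6 + t^3.
Reduce using t^4 ≡ t + 1 (mod t^4 + t + 1).
Reduced: t^2.

t^2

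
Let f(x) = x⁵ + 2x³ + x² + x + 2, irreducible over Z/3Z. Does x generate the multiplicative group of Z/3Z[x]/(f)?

No

|GF(3^5)^×| = 3^5 − 1 = 242. Prime factorization: 242 = 2·11^2.
f is primitive ⇔ x has order 242 in GF(3)[x]/(f), i.e. x^(242/q) ≠ 1 for each prime q | 242.
x^(121) mod f = 1
x^(22) mod f = 2x³ + x².
Since x^(121) = 1, the order of x divides 121 < 242; not primitive.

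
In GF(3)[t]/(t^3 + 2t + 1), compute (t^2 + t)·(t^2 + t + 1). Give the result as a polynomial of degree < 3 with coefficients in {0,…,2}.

2t + 1

Multiply in GF(3)[t]: (t^2 + t)·(t^2 + t + 1) = t^4 + 2t^3 + 2t^2 + t.
Reduce using t^3 ≡ t + 2 (mod t^3 + 2t + 1).
Reduced: 2t + 1.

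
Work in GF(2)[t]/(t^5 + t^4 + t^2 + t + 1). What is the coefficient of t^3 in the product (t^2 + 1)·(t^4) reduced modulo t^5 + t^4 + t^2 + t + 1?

1

Multiply in GF(2)[t]: (t^2 + 1)·(t^4) = t^6 + t^4.
Reduce using t^5 ≡ t^4 + t^2 + t + 1 (mod t^5 + t^4 + t^2 + t + 1).
Reduced: t^3 + 1.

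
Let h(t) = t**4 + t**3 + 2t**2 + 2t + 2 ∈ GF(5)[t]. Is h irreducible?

Yes

Check for roots in GF(5): h(0) = 2; h(1) = 3; h(2) = 3; h(3) = 4; h(4) = 2.
No roots, so no linear factors.
Degree-2 irreducible divisors: test the 10 monic irreducibles of degree 2 over GF(5).
None of them divide h (all give nonzero remainder).
No irreducible factor of degree ≤ 2 exists, so h is irreducible over GF(5).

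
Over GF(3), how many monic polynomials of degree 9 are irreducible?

2184

Gauss's count: N_{3}(9) = (1/9) Σ_{d|9} μ(9/d)·3^d.
Divisors of 9: 1, 3, 9; μ(9/d) for each: 0, -1, 1.
Σ = − 3^3 + 3^9 = 19656.
N = 19656/9 = 2184.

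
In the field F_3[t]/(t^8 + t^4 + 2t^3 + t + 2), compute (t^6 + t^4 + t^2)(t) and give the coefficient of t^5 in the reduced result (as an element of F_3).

1

Multiply in F_3[t]: (t^6 + t^4 + t^2)·(t) = t^7 + t^5 + t^3.
Reduced: t^7 + t^5 + t^3.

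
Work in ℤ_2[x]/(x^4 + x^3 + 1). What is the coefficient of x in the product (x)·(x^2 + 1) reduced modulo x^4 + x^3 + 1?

Multiply in ℤ_2[x]: (x)·(x^2 + 1) = x^3 + x.
Reduced: x^3 + x.

1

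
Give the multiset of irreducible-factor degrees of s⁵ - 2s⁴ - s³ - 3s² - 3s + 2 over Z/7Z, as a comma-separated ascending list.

Write f(s) = s⁵ - 2s⁴ - s³ - 3s² - 3s + 2.
Linear factors from roots: (s + 1).
Complete factorization: f(s) = (s + 1)·(s⁴ - 3s³ + 2s² + 2s + 2).
Factor degrees with multiplicity: 1 + 4 = 5.

1, 4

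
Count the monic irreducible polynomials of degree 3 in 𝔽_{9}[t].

Gauss's count: N_{9}(3) = (1/3) Σ_{d|3} μ(3/d)·9^d.
Divisors of 3: 1, 3; μ(3/d) for each: -1, 1.
Σ = − 9^1 + 9^3 = 720.
N = 720/3 = 240.

240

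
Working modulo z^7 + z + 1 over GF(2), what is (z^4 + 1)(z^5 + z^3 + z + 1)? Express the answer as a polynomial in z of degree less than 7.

z^4 + z^2

Multiply in GF(2)[z]: (z^4 + 1)·(z^5 + z^3 + z + 1) = z^9 + z^7 + z^4 + z^3 + z + 1.
Reduce using z^7 ≡ z + 1 (mod z^7 + z + 1).
Reduced: z^4 + z^2.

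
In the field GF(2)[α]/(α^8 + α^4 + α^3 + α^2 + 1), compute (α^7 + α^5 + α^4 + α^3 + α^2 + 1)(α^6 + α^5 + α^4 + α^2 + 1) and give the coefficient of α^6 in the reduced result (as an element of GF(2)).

Multiply in GF(2)[α]: (α^7 + α^5 + α^4 + α^3 + α^2 + 1)·(α^6 + α^5 + α^4 + α^2 + 1) = α^13 + α^12 + α^8 + α^6 + α^5 + α^4 + α^3 + 1.
Reduce using α^8 ≡ α^4 + α^3 + α^2 + 1 (mod α^8 + α^4 + α^3 + α^2 + 1).
Reduced: α^5 + α^3 + α^2 + α.

0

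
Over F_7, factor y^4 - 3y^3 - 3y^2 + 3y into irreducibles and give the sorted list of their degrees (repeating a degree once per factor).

Write f(y) = y^4 - 3y^3 - 3y^2 + 3y.
Linear factors from roots: (y), (y - 2), (y + 3).
Complete factorization: f(y) = (y)·(y - 2)·(y + 3)^2.
Factor degrees with multiplicity: 1 + 1 + 1 + 1 = 4.

1, 1, 1, 1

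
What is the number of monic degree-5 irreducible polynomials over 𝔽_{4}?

204

By the necklace-counting formula, N_4(5) = (1/5) Σ_{d|5} μ(5/d)·4^d.
Divisors of 5: 1, 5; μ(5/d) for each: -1, 1.
Σ = − 4^1 + 4^5 = 1020.
N = 1020/5 = 204.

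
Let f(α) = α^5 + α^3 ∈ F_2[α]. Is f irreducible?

No

Check for roots in F_2: f(0) = 0 → root; f(1) = 0 → root.
f(0) = 0, so (α) divides f(α); f is reducible.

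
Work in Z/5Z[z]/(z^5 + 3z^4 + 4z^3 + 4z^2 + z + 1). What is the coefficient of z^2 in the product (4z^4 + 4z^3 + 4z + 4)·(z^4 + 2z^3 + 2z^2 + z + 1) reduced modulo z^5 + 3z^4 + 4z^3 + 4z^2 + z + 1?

Multiply in Z/5Z[z]: (4z^4 + 4z^3 + 4z + 4)·(z^4 + 2z^3 + 2z^2 + z + 1) = 4z^8 + 2z^7 + z^6 + z^5 + 2z^2 + 3z + 4.
Reduce using z^5 ≡ 2z^4 + z^3 + z^2 + 4z + 4 (mod z^5 + 3z^4 + 4z^3 + 4z^2 + z + 1).
Reduced: z^4 + z^3 + 2z^2 + 3z + 4.

2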